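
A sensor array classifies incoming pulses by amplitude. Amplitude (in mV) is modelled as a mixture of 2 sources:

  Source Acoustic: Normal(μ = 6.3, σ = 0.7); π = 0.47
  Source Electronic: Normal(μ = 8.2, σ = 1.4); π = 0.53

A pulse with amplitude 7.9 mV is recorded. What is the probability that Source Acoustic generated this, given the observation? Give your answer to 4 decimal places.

By Bayes' theorem, P(k | x) = w_k f_k(x) / Σ_j w_j f_j(x).
Evaluate each component's likelihood at the observed value:
  p_Acoustic = (1/(0.7·√(2π)))·exp(−(7.9−6.3)²/(2·0.7²)) = 0.569918·exp(-2.61224) = 0.0418147
  p_Electronic = (1/(1.4·√(2π)))·exp(−(7.9−8.2)²/(2·1.4²)) = 0.284959·exp(-0.02296) = 0.278491
Multiply by the mixture weights:
  w_Acoustic·p_Acoustic = 0.47 × 0.0418147 = 0.0196529
  w_Electronic·p_Electronic = 0.53 × 0.278491 = 0.1476
Marginal: 0.0196529 + 0.1476 = 0.167253
Responsibility of Source Acoustic: 0.0196529 / 0.167253 ≈ 0.1175

0.1175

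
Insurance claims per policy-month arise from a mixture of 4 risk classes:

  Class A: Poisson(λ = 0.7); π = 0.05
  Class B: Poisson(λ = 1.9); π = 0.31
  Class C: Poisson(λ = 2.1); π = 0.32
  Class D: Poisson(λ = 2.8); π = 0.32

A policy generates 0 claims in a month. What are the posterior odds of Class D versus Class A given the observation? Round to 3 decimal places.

Posterior odds = (w_i f_i(x)) / (w_j f_j(x)); the normalising sum cancels.
Poisson probabilities:
  L_A = 0.496585
  L_B = 0.149569
  L_C = 0.122456
  L_D = 0.0608101
Posterior odds = (w_D·L_D) / (w_A·L_A) = (0.32·0.0608101) / (0.05·0.496585) = 0.0194592 / 0.0248293 ≈ 0.784

0.784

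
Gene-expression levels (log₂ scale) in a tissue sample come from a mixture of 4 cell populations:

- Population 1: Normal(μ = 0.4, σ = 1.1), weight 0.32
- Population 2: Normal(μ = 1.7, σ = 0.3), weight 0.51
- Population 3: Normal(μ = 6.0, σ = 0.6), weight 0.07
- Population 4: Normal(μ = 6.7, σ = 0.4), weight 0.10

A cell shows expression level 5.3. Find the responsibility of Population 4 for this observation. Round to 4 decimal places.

0.0092

Posterior ∝ prior × likelihood, so P(k | x) ∝ w_k f_k(x); normalise over all components.
Normal densities:
  f_1 = 1.78103e-05
  f_2 = 7.15461e-32
  f_3 = 0.336664
  f_4 = 0.00218171
Prior × likelihood for each component:
  w_1·f_1 = 0.32 × 1.78103e-05 = 5.69928e-06
  w_2·f_2 = 0.51 × 7.15461e-32 = 3.64885e-32
  w_3·f_3 = 0.07 × 0.336664 = 0.0235665
  w_4·f_4 = 0.10 × 0.00218171 = 0.000218171
Sum: 5.69928e-06 + 3.64885e-32 + 0.0235665 + 0.000218171 = 0.0237904
So the posterior for Population 4 is 0.000218171 / 0.0237904 ≈ 0.0092.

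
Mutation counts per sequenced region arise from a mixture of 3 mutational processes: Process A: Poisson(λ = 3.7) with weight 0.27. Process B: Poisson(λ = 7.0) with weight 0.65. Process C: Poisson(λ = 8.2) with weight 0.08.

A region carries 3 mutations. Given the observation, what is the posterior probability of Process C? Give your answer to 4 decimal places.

0.0219

The responsibility of component k is P(Z=k) f_k(x) divided by Σ_j P(Z=j) f_j(x).
Poisson probabilities:
  p_A = 0.20872
  p_B = 0.0521293
  p_C = 0.0252392
Unnormalised posteriors:
  P(Z=A)·p_A = 0.27 × 0.20872 = 0.0563544
  P(Z=B)·p_B = 0.65 × 0.0521293 = 0.033884
  P(Z=C)·p_C = 0.08 × 0.0252392 = 0.00201914
Sum: 0.0563544 + 0.033884 + 0.00201914 = 0.0922576
P(Process C | x) ≈ 0.0219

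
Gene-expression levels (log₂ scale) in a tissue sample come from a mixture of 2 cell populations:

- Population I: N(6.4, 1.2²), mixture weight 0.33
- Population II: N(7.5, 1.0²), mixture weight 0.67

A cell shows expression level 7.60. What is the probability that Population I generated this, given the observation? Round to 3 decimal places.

0.200

Posterior ∝ prior × likelihood, so P(k | x) ∝ π_k f_k(x); normalise over all components.
Normal densities:
  f_I = 0.201642
  f_II = 0.396953
Weight by the priors:
  π_I·f_I = 0.33 × 0.201642 = 0.0665419
  π_II·f_II = 0.67 × 0.396953 = 0.265958
Sum: 0.0665419 + 0.265958 = 0.3325
So the posterior for Population I is 0.0665419 / 0.3325 ≈ 0.200.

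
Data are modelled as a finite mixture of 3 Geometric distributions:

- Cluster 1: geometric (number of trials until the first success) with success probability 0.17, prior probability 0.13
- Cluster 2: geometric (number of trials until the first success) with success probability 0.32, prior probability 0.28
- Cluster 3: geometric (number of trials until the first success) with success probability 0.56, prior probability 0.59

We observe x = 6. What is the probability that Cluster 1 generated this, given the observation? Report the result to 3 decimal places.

P(component k | x) = π_k·f_k(x) / marginal(x), where marginal(x) = Σ_j π_j·f_j(x).
Evaluate each component's likelihood at the observed value:
  f_1 = 0.17·(1−0.17)^5 = 0.17·0.393904 = 0.0669637
  f_2 = 0.32·(1−0.32)^5 = 0.32·0.145393 = 0.0465259
  f_3 = 0.56·(1−0.56)^5 = 0.56·0.0164916 = 0.00923531
Multiply by the mixture weights:
  π_1·f_1 = 0.13 × 0.0669637 = 0.00870528
  π_2·f_2 = 0.28 × 0.0465259 = 0.0130272
  π_3·f_3 = 0.59 × 0.00923531 = 0.00544883
Sum: 0.00870528 + 0.0130272 + 0.00544883 = 0.0271814
Responsibility of Cluster 1: 0.00870528 / 0.0271814 ≈ 0.320

0.320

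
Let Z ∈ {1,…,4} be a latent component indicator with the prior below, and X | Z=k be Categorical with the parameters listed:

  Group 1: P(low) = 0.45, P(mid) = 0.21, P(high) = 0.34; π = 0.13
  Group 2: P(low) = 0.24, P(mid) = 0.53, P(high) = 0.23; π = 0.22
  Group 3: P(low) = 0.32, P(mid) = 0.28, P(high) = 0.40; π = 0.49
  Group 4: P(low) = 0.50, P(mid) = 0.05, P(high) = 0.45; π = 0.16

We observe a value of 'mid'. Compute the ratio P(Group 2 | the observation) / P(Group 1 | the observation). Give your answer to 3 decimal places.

4.271

Only the two components matter; the odds are (π_i f_i(x)) / (π_j f_j(x)).
Component likelihoods at x = 'mid':
  f_1 = 0.21
  f_2 = 0.53
  f_3 = 0.28
  f_4 = 0.05
Odds = (0.22/0.13) × (0.53/0.21) = 1.69231 × 2.52381 ≈ 4.271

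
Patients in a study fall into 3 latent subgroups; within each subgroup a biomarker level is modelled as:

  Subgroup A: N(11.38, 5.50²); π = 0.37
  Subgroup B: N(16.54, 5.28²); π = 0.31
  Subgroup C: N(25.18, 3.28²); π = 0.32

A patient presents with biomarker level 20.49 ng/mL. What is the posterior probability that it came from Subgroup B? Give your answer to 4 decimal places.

0.4597

P(component k | x) = π_k·f_k(x) / marginal(x), where marginal(x) = Σ_j π_j·f_j(x).
Component likelihoods at x = 20.49 ng/mL:
  L_A = (1/(5.50·√(2π)))·exp(−(20.49−11.38)²/(2·5.50²)) = 0.072535·exp(-1.37177) = 0.018399
  L_B = (1/(5.28·√(2π)))·exp(−(20.49−16.54)²/(2·5.28²)) = 0.075557·exp(-0.27983) = 0.0571146
  L_C = (1/(3.28·√(2π)))·exp(−(20.49−25.18)²/(2·3.28²)) = 0.121629·exp(-1.02228) = 0.043759
Prior × likelihood for each component:
  π_A·L_A = 0.37 × 0.018399 = 0.00680764
  π_B·L_B = 0.31 × 0.0571146 = 0.0177055
  π_C·L_C = 0.32 × 0.043759 = 0.0140029
Marginal: 0.00680764 + 0.0177055 + 0.0140029 = 0.038516
P(Subgroup B | the observation) ≈ 0.4597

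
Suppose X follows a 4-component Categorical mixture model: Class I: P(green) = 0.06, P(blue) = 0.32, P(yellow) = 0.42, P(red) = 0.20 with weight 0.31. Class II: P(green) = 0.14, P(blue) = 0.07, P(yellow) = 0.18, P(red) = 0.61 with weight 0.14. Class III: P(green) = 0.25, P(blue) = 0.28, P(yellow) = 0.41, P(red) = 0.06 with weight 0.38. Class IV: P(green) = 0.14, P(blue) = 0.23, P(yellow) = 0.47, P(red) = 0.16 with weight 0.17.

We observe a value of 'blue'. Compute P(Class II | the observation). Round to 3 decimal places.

0.039

Posterior ∝ prior × likelihood, so P(k | x) ∝ P(Z=k) f_k(x); normalise over all components.
Categorical probabilities:
  L_I = P(blue | comp) = 0.32
  L_II = P(blue | comp) = 0.07
  L_III = P(blue | comp) = 0.28
  L_IV = P(blue | comp) = 0.23
Weight by the priors:
  P(Z=I)·L_I = 0.31 × 0.32 = 0.0992
  P(Z=II)·L_II = 0.14 × 0.07 = 0.0098
  P(Z=III)·L_III = 0.38 × 0.28 = 0.1064
  P(Z=IV)·L_IV = 0.17 × 0.23 = 0.0391
Normaliser: 0.0992 + 0.0098 + 0.1064 + 0.0391 = 0.2545
Responsibility of Class II: 0.0098 / 0.2545 ≈ 0.039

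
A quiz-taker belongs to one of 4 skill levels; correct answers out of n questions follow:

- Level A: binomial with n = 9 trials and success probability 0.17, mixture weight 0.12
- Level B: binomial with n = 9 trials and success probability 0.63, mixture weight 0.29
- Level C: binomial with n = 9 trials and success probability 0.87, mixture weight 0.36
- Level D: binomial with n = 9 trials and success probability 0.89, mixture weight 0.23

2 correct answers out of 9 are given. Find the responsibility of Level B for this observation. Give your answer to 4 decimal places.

0.1040

P(component k | x) = w_k·f_k(x) / marginal(x), where marginal(x) = Σ_j w_j·f_j(x).
Binomial probabilities:
  L_A = C(9,2)·0.17^2·0.83^7 = 36·0.0289·0.271361 = 0.282323
  L_B = C(9,2)·0.63^2·0.37^7 = 36·0.3969·0.000949319 = 0.0135642
  L_C = C(9,2)·0.87^2·0.13^7 = 36·0.7569·6.27485e-07 = 1.7098e-05
  L_D = C(9,2)·0.89^2·0.11^7 = 36·0.7921·1.94872e-07 = 5.55688e-06
Prior × likelihood for each component:
  w_A·L_A = 0.12 × 0.282323 = 0.0338788
  w_B·L_B = 0.29 × 0.0135642 = 0.00393363
  w_C·L_C = 0.36 × 1.7098e-05 = 6.15527e-06
  w_D·L_D = 0.23 × 5.55688e-06 = 1.27808e-06
Sum: 0.0338788 + 0.00393363 + 6.15527e-06 + 1.27808e-06 = 0.0378199
So the posterior for Level B is 0.00393363 / 0.0378199 ≈ 0.1040.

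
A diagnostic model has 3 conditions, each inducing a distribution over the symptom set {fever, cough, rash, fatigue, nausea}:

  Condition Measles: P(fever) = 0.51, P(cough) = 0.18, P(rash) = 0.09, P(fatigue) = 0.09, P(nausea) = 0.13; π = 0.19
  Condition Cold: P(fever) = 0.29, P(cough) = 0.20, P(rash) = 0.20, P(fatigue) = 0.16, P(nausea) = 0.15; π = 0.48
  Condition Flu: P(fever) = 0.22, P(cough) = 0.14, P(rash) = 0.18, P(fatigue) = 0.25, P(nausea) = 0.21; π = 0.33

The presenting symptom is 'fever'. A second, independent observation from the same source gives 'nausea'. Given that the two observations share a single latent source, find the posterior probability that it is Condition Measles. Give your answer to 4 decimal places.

0.2585

By Bayes' theorem, P(k | x) = π_k f_k(x) / Σ_j π_j f_j(x).
Since both observations come from the same component, the likelihood for component k is f_k(x₁)·f_k(x₂).
  p_Measles = [P(fever | comp) = 0.51] × [0.13] = 0.0663
  p_Cold = [P(fever | comp) = 0.29] × [0.15] = 0.0435
  p_Flu = [P(fever | comp) = 0.22] × [0.21] = 0.0462
Weight by the priors:
  π_Measles·p_Measles = 0.19 × 0.0663 = 0.012597
  π_Cold·p_Cold = 0.48 × 0.0435 = 0.02088
  π_Flu·p_Flu = 0.33 × 0.0462 = 0.015246
Denominator: 0.012597 + 0.02088 + 0.015246 = 0.048723
P(Condition Measles | x₁, x₂) = 0.012597 / 0.048723 ≈ 0.2585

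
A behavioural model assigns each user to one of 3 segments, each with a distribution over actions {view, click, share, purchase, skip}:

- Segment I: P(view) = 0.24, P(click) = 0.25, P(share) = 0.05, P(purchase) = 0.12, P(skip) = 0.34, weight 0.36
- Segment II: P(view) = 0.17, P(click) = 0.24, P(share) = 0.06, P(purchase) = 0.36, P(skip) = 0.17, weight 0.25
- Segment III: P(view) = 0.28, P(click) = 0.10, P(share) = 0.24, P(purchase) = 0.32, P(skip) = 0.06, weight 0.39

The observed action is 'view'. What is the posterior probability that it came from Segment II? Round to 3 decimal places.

By Bayes' theorem, P(k | x) = π_k f_k(x) / Σ_j π_j f_j(x).
Categorical probabilities:
  L_I = P(view | comp) = 0.24
  L_II = P(view | comp) = 0.17
  L_III = P(view | comp) = 0.28
Prior × likelihood for each component:
  π_I·L_I = 0.36 × 0.24 = 0.0864
  π_II·L_II = 0.25 × 0.17 = 0.0425
  π_III·L_III = 0.39 × 0.28 = 0.1092
Evidence: 0.0864 + 0.0425 + 0.1092 = 0.2381
P(Segment II | the observation) = 0.0425 / 0.2381 ≈ 0.178

0.178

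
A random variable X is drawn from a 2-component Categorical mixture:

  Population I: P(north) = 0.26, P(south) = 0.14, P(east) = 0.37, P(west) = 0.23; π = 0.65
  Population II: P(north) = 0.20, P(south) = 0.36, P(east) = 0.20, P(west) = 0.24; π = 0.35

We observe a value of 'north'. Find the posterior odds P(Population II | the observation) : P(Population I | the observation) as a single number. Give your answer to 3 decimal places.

Posterior odds = (w_i f_i(x)) / (w_j f_j(x)); the normalising sum cancels.
Component likelihoods at x = 'north':
  f_I = 0.26
  f_II = 0.2
Odds = (0.35/0.65) × (0.2/0.26) = 0.538462 × 0.769231 ≈ 0.414

0.414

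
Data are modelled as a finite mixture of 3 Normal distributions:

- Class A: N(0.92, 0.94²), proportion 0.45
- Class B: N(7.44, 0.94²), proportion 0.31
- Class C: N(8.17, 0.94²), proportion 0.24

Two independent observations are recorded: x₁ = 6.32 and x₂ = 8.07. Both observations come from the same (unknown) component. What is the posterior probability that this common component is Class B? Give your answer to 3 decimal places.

0.780

P(component k | x) = π_k·f_k(x) / marginal(x), where marginal(x) = Σ_j π_j·f_j(x).
Since both observations come from the same component, the likelihood for component k is f_k(x₁)·f_k(x₂).
  p_A = [2.89487e-08] × [1.15953e-13] = 3.35667e-21
  p_B = [0.208694] × [0.339034] = 0.0707543
  p_C = [0.0611918] × [0.422012] = 0.0258237
Weight by the priors:
  π_A·p_A = 0.45 × 3.35667e-21 = 1.5105e-21
  π_B·p_B = 0.31 × 0.0707543 = 0.0219338
  π_C·p_C = 0.24 × 0.0258237 = 0.00619768
Denominator: 1.5105e-21 + 0.0219338 + 0.00619768 = 0.0281315
P(Class B | x₁, x₂) ≈ 0.780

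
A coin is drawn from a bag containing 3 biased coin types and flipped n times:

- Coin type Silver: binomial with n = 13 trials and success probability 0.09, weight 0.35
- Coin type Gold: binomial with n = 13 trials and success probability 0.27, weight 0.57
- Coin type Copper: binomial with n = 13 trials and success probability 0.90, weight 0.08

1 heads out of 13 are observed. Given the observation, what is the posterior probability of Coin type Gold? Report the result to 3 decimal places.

Apply Bayes' rule: the posterior for each component is proportional to its prior times its likelihood at x.
Component likelihoods at x = 1 heads out of 13:
  f_Silver = C(13,1)·0.09^1·0.91^12 = 13·0.09·0.322475 = 0.377296
  f_Gold = C(13,1)·0.27^1·0.73^12 = 13·0.27·0.022902 = 0.0803862
  f_Copper = C(13,1)·0.90^1·0.10^12 = 13·0.9·1e-12 = 1.17e-11
Weight by the priors:
  P(Z=Silver)·f_Silver = 0.35 × 0.377296 = 0.132054
  P(Z=Gold)·f_Gold = 0.57 × 0.0803862 = 0.0458201
  P(Z=Copper)·f_Copper = 0.08 × 1.17e-11 = 9.36e-13
Denominator: 0.132054 + 0.0458201 + 9.36e-13 = 0.177874
Responsibility of Coin type Gold: 0.0458201 / 0.177874 ≈ 0.258

0.258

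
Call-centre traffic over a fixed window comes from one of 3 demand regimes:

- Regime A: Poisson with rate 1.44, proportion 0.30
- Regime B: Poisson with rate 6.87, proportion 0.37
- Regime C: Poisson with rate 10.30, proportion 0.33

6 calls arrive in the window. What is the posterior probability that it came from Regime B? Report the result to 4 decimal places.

P(component k | x) = P(Z=k)·f_k(x) / marginal(x), where marginal(x) = Σ_j P(Z=j)·f_j(x).
Component likelihoods at x = 6 calls:
  f_A = 0.00293399
  f_B = 0.151637
  f_C = 0.0557773
Multiply by the mixture weights:
  P(Z=A)·f_A = 0.30 × 0.00293399 = 0.000880197
  P(Z=B)·f_B = 0.37 × 0.151637 = 0.0561056
  P(Z=C)·f_C = 0.33 × 0.0557773 = 0.0184065
Normaliser: 0.000880197 + 0.0561056 + 0.0184065 = 0.0753924
P(Regime B | 6 calls) ≈ 0.7442

0.7442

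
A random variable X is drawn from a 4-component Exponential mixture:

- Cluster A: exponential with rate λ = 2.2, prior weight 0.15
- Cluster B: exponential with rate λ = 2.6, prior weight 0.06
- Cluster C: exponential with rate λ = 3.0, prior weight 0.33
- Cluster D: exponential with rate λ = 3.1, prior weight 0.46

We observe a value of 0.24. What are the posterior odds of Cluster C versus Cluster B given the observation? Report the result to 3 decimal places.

5.765

Since P(k|x) ∝ π_k f_k(x), the posterior odds are π_i f_i(x) / (π_j f_j(x)).
Component likelihoods at x = 0.24:
  f_A = 1.29752
  f_B = 1.39307
  f_C = 1.46026
  f_D = 1.47315
Posterior odds = (π_C·f_C) / (π_B·f_B) = (0.33·1.46026) / (0.06·1.39307) = 0.481885 / 0.0835843 ≈ 5.765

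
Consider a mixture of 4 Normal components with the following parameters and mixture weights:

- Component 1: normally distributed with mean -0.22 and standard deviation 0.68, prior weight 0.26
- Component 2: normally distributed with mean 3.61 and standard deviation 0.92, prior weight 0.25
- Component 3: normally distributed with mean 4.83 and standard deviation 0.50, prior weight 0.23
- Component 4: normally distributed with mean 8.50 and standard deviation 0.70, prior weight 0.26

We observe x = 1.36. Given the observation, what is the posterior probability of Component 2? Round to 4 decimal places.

P(component k | x) = π_k·f_k(x) / marginal(x), where marginal(x) = Σ_j π_j·f_j(x).
Evaluate each component's likelihood at the observed value:
  L_1 = (1/(0.68·√(2π)))·exp(−(1.36−-0.22)²/(2·0.68²)) = 0.586680·exp(-2.69939) = 0.039452
  L_2 = (1/(0.92·√(2π)))·exp(−(1.36−3.61)²/(2·0.92²)) = 0.433633·exp(-2.99061) = 0.021793
  L_3 = (1/(0.50·√(2π)))·exp(−(1.36−4.83)²/(2·0.50²)) = 0.797885·exp(-24.08180) = 2.77554e-11
  L_4 = (1/(0.70·√(2π)))·exp(−(1.36−8.50)²/(2·0.70²)) = 0.569918·exp(-52.02000) = 1.45819e-23
Unnormalised posteriors:
  π_1·L_1 = 0.26 × 0.039452 = 0.0102575
  π_2·L_2 = 0.25 × 0.021793 = 0.00544826
  π_3·L_3 = 0.23 × 2.77554e-11 = 6.38374e-12
  π_4·L_4 = 0.26 × 1.45819e-23 = 3.79128e-24
Marginal: 0.0102575 + 0.00544826 + 6.38374e-12 + 3.79128e-24 = 0.0157058
Responsibility of Component 2: 0.00544826 / 0.0157058 ≈ 0.3469

0.3469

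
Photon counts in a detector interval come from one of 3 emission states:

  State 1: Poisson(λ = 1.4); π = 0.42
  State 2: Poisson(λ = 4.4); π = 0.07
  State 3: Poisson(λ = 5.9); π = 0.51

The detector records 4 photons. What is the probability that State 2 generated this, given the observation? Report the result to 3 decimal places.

The responsibility of component k is w_k f_k(x) divided by Σ_j w_j f_j(x).
Poisson probabilities:
  L_1 = e^(−1.4)·1.4^4/4! = 0.039472
  L_2 = e^(−4.4)·4.4^4/4! = 0.191736
  L_3 = e^(−5.9)·5.9^4/4! = 0.138312
Multiply by the mixture weights:
  w_1·L_1 = 0.42 × 0.039472 = 0.0165782
  w_2·L_2 = 0.07 × 0.191736 = 0.0134215
  w_3·L_3 = 0.51 × 0.138312 = 0.070539
Sum: 0.0165782 + 0.0134215 + 0.070539 = 0.100539
So the posterior for State 2 is 0.0134215 / 0.100539 ≈ 0.133.

0.133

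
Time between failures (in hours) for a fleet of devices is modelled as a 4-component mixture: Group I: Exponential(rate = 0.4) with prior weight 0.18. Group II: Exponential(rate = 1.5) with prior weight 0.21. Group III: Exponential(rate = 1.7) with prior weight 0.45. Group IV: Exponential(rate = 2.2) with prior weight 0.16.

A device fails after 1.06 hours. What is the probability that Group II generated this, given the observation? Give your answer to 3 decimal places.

0.236

The responsibility of component k is π_k f_k(x) divided by Σ_j π_j f_j(x).
Component likelihoods at x = 1.06 hours:
  L_I = 0.4·e^(−0.4·1.06) = 0.4·e^(−0.4240) = 0.26177
  L_II = 1.5·e^(−1.5·1.06) = 1.5·e^(−1.5900) = 0.305888
  L_III = 1.7·e^(−1.7·1.06) = 1.7·e^(−1.8020) = 0.280447
  L_IV = 2.2·e^(−2.2·1.06) = 2.2·e^(−2.3320) = 0.213623
Multiply by the mixture weights:
  π_I·L_I = 0.18 × 0.26177 = 0.0471185
  π_II·L_II = 0.21 × 0.305888 = 0.0642366
  π_III·L_III = 0.45 × 0.280447 = 0.126201
  π_IV·L_IV = 0.16 × 0.213623 = 0.0341797
Sum: 0.0471185 + 0.0642366 + 0.126201 + 0.0341797 = 0.271736
P(Group II | the observation) = 0.0642366 / 0.271736 ≈ 0.236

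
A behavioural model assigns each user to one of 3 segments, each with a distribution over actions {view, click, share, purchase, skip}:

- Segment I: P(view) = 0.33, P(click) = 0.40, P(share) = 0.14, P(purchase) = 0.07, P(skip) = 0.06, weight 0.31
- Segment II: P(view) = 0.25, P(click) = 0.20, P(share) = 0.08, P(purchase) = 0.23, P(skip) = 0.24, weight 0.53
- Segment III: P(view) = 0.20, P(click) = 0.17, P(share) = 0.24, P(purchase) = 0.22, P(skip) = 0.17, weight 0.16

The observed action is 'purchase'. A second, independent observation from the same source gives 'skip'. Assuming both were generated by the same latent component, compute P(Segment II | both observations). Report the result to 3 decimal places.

Apply Bayes' rule: the posterior for each component is proportional to its prior times its likelihood at x.
Since both observations come from the same component, the likelihood for component k is f_k(x₁)·f_k(x₂).
  L_I = [0.07] × [0.06] = 0.0042
  L_II = [0.23] × [0.24] = 0.0552
  L_III = [0.22] × [0.17] = 0.0374
Prior × likelihood for each component:
  π_I·L_I = 0.31 × 0.0042 = 0.001302
  π_II·L_II = 0.53 × 0.0552 = 0.029256
  π_III·L_III = 0.16 × 0.0374 = 0.005984
Marginal: 0.001302 + 0.029256 + 0.005984 = 0.036542
Responsibility of Segment II: 0.029256 / 0.036542 ≈ 0.801

0.801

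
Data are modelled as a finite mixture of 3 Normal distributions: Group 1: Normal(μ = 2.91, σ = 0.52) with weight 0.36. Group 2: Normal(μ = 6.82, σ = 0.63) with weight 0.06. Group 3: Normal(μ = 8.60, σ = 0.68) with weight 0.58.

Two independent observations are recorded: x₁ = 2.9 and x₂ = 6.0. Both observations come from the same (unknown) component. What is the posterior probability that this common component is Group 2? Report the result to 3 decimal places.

0.009

P(component k | x) = w_k·f_k(x) / marginal(x), where marginal(x) = Σ_j w_j·f_j(x).
Since both observations come from the same component, the likelihood for component k is f_k(x₁)·f_k(x₂).
  p_1 = [(1/(0.52·√(2π)))·exp(−(2.9−2.91)²/(2·0.52²)) = 0.767197·exp(-0.00018) = 0.767055] × [1.64898e-08] = 1.26486e-08
  p_2 = [(1/(0.63·√(2π)))·exp(−(2.9−6.82)²/(2·0.63²)) = 0.633242·exp(-19.35802) = 2.4802e-09] × [0.271453] = 6.73256e-10
  p_3 = [(1/(0.68·√(2π)))·exp(−(2.9−8.60)²/(2·0.68²)) = 0.586680·exp(-35.13192) = 3.24192e-16] × [0.000392504] = 1.27246e-19
Multiply by the mixture weights:
  w_1·p_1 = 0.36 × 1.26486e-08 = 4.5535e-09
  w_2·p_2 = 0.06 × 6.73256e-10 = 4.03954e-11
  w_3·p_3 = 0.58 × 1.27246e-19 = 7.38029e-20
Sum: 4.5535e-09 + 4.03954e-11 + 7.38029e-20 = 4.59389e-09
Responsibility of Group 2: 4.03954e-11 / 4.59389e-09 ≈ 0.009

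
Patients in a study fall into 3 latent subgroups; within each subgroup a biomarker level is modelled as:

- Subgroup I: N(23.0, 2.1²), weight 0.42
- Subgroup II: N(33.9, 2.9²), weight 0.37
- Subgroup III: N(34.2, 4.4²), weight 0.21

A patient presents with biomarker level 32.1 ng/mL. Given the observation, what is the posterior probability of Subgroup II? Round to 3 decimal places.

0.712

The responsibility of component k is π_k f_k(x) divided by Σ_j π_j f_j(x).
Evaluate each component's likelihood at the observed value:
  p_I = (1/(2.1·√(2π)))·exp(−(32.1−23.0)²/(2·2.1²)) = 0.189973·exp(-9.38889) = 1.58909e-05
  p_II = (1/(2.9·√(2π)))·exp(−(32.1−33.9)²/(2·2.9²)) = 0.137566·exp(-0.19263) = 0.113463
  p_III = (1/(4.4·√(2π)))·exp(−(32.1−34.2)²/(2·4.4²)) = 0.090669·exp(-0.11389) = 0.0809084
Weight by the priors:
  π_I·p_I = 0.42 × 1.58909e-05 = 6.67417e-06
  π_II·p_II = 0.37 × 0.113463 = 0.0419814
  π_III·p_III = 0.21 × 0.0809084 = 0.0169908
Normaliser: 6.67417e-06 + 0.0419814 + 0.0169908 = 0.0589788
Responsibility of Subgroup II: 0.0419814 / 0.0589788 ≈ 0.712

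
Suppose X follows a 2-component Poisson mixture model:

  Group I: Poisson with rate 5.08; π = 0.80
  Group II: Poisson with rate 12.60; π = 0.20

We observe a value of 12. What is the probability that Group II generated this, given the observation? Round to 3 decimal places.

0.880

P(component k | x) = π_k·f_k(x) / marginal(x), where marginal(x) = Σ_j π_j·f_j(x).
Poisson probabilities:
  p_I = 0.00383541
  p_II = 0.11272
Multiply by the mixture weights:
  π_I·p_I = 0.80 × 0.00383541 = 0.00306833
  π_II·p_II = 0.20 × 0.11272 = 0.0225439
Evidence: 0.00306833 + 0.0225439 = 0.0256122
P(Group II | x) = 0.0225439 / 0.0256122 ≈ 0.880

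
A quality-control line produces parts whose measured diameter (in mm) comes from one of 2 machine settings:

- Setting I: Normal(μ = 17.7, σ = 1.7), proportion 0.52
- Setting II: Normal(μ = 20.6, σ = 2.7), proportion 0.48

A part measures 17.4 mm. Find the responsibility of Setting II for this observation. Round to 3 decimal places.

0.226

Apply Bayes' rule: the posterior for each component is proportional to its prior times its likelihood at x.
Normal densities:
  p_I = (1/(1.7·√(2π)))·exp(−(17.4−17.7)²/(2·1.7²)) = 0.234672·exp(-0.01557) = 0.231046
  p_II = (1/(2.7·√(2π)))·exp(−(17.4−20.6)²/(2·2.7²)) = 0.147756·exp(-0.70233) = 0.0732028
Unnormalised posteriors:
  w_I·p_I = 0.52 × 0.231046 = 0.120144
  w_II·p_II = 0.48 × 0.0732028 = 0.0351373
Sum: 0.120144 + 0.0351373 = 0.155281
Responsibility of Setting II: 0.0351373 / 0.155281 ≈ 0.226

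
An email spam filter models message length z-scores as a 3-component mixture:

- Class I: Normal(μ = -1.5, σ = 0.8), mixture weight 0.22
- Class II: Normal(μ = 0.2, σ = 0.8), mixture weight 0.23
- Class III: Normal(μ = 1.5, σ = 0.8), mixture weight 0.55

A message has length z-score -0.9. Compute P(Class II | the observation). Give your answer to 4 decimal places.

The responsibility of component k is π_k f_k(x) divided by Σ_j π_j f_j(x).
Component likelihoods at x = -0.9:
  p_I = (1/(0.8·√(2π)))·exp(−(-0.9−-1.5)²/(2·0.8²)) = 0.498678·exp(-0.28125) = 0.376422
  p_II = (1/(0.8·√(2π)))·exp(−(-0.9−0.2)²/(2·0.8²)) = 0.498678·exp(-0.94531) = 0.193765
  p_III = (1/(0.8·√(2π)))·exp(−(-0.9−1.5)²/(2·0.8²)) = 0.498678·exp(-4.50000) = 0.00553981
Prior × likelihood for each component:
  π_I·p_I = 0.22 × 0.376422 = 0.0828128
  π_II·p_II = 0.23 × 0.193765 = 0.044566
  π_III·p_III = 0.55 × 0.00553981 = 0.0030469
Evidence: 0.0828128 + 0.044566 + 0.0030469 = 0.130426
So the posterior for Class II is 0.044566 / 0.130426 ≈ 0.3417.

0.3417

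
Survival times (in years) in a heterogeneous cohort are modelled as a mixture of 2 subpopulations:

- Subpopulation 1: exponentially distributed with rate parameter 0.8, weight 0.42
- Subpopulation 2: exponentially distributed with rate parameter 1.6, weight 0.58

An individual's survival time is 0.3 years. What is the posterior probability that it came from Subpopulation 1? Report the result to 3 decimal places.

0.315

Apply Bayes' rule: the posterior for each component is proportional to its prior times its likelihood at x.
Evaluate each component's likelihood at the observed value:
  f_1 = 0.8·e^(−0.8·0.3) = 0.8·e^(−0.2400) = 0.629302
  f_2 = 1.6·e^(−1.6·0.3) = 1.6·e^(−0.4800) = 0.990053
Multiply by the mixture weights:
  π_1·f_1 = 0.42 × 0.629302 = 0.264307
  π_2·f_2 = 0.58 × 0.990053 = 0.574231
Evidence: 0.264307 + 0.574231 = 0.838538
P(Subpopulation 1 | x) ≈ 0.315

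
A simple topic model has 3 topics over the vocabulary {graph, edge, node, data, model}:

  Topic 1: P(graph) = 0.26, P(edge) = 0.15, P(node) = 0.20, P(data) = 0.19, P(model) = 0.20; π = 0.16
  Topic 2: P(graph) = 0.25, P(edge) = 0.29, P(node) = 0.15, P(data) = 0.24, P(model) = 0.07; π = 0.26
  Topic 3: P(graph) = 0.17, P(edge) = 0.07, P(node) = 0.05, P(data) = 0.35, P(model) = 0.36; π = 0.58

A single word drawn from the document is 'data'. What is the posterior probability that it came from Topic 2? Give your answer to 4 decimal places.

The responsibility of component k is w_k f_k(x) divided by Σ_j w_j f_j(x).
Evaluate each component's likelihood at the observed value:
  L_1 = P(data | comp) = 0.19
  L_2 = P(data | comp) = 0.24
  L_3 = P(data | comp) = 0.35
Unnormalised posteriors:
  w_1·L_1 = 0.16 × 0.19 = 0.0304
  w_2·L_2 = 0.26 × 0.24 = 0.0624
  w_3·L_3 = 0.58 × 0.35 = 0.203
Denominator: 0.0304 + 0.0624 + 0.203 = 0.2958
P(Topic 2 | the observation) ≈ 0.2110

0.2110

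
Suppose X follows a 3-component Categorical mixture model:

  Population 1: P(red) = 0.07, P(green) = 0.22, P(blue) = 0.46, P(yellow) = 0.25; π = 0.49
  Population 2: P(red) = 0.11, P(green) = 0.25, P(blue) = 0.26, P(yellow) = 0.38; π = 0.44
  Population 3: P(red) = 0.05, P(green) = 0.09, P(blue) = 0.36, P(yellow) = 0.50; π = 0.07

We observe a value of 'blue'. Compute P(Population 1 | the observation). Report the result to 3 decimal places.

0.618

By Bayes' theorem, P(k | x) = P(Z=k) f_k(x) / Σ_j P(Z=j) f_j(x).
Component likelihoods at x = 'blue':
  L_1 = P(blue | comp) = 0.46
  L_2 = P(blue | comp) = 0.26
  L_3 = P(blue | comp) = 0.36
Weight by the priors:
  P(Z=1)·L_1 = 0.49 × 0.46 = 0.2254
  P(Z=2)·L_2 = 0.44 × 0.26 = 0.1144
  P(Z=3)·L_3 = 0.07 × 0.36 = 0.0252
Evidence: 0.2254 + 0.1144 + 0.0252 = 0.365
P(Population 1 | data) ≈ 0.618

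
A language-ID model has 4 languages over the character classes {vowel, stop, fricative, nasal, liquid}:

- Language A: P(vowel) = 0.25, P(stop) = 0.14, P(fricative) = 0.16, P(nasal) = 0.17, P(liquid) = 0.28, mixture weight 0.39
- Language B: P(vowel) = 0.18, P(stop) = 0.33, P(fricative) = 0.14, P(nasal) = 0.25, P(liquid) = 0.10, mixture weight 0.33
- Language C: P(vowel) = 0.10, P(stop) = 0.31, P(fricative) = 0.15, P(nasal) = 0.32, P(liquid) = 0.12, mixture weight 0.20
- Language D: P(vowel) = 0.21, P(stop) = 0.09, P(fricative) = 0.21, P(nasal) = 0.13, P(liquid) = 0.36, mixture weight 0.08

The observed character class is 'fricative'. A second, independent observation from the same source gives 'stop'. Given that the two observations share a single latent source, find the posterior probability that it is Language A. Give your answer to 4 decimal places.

0.2511

The responsibility of component k is w_k f_k(x) divided by Σ_j w_j f_j(x).
Since both observations come from the same component, the likelihood for component k is f_k(x₁)·f_k(x₂).
  p_A = [P(fricative | comp) = 0.16] × [0.14] = 0.0224
  p_B = [P(fricative | comp) = 0.14] × [0.33] = 0.0462
  p_C = [P(fricative | comp) = 0.15] × [0.31] = 0.0465
  p_D = [P(fricative | comp) = 0.21] × [0.09] = 0.0189
Prior × likelihood for each component:
  w_A·p_A = 0.39 × 0.0224 = 0.008736
  w_B·p_B = 0.33 × 0.0462 = 0.015246
  w_C·p_C = 0.20 × 0.0465 = 0.0093
  w_D·p_D = 0.08 × 0.0189 = 0.001512
Marginal: 0.008736 + 0.015246 + 0.0093 + 0.001512 = 0.034794
Responsibility of Language A: 0.008736 / 0.034794 ≈ 0.2511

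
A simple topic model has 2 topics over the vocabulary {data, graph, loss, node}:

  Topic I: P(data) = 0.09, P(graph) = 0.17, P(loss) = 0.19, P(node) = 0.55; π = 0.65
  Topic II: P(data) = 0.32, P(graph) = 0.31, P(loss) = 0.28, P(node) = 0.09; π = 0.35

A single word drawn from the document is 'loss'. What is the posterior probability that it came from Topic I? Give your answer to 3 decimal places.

P(component k | x) = P(Z=k)·f_k(x) / marginal(x), where marginal(x) = Σ_j P(Z=j)·f_j(x).
Categorical probabilities:
  p_I = P(loss | comp) = 0.19
  p_II = P(loss | comp) = 0.28
Unnormalised posteriors:
  P(Z=I)·p_I = 0.65 × 0.19 = 0.1235
  P(Z=II)·p_II = 0.35 × 0.28 = 0.098
Evidence: 0.1235 + 0.098 = 0.2215
P(Topic I | data) = 0.1235 / 0.2215 ≈ 0.558

0.558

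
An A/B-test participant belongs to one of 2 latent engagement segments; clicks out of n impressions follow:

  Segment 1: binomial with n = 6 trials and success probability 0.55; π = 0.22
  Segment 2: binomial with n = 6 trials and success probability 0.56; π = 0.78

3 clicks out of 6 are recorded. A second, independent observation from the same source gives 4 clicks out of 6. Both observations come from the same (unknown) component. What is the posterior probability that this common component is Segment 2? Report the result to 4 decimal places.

P(component k | x) = w_k·f_k(x) / marginal(x), where marginal(x) = Σ_j w_j·f_j(x).
Since both observations come from the same component, the likelihood for component k is f_k(x₁)·f_k(x₂).
  p_1 = [C(6,3)·0.55^3·0.45^3 = 20·0.166375·0.091125 = 0.303218] × [0.27795] = 0.0842796
  p_2 = [C(6,3)·0.56^3·0.44^3 = 20·0.175616·0.085184 = 0.299193] × [0.285594] = 0.0854478
Unnormalised posteriors:
  w_1·p_1 = 0.22 × 0.0842796 = 0.0185415
  w_2·p_2 = 0.78 × 0.0854478 = 0.0666493
Sum: 0.0185415 + 0.0666493 = 0.0851908
P(Segment 2 | x₁, x₂) ≈ 0.7824

0.7824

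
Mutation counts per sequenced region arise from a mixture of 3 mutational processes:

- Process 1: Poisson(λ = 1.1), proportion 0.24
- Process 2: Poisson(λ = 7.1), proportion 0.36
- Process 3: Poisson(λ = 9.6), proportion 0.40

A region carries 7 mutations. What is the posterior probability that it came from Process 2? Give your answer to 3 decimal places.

P(component k | x) = π_k·f_k(x) / marginal(x), where marginal(x) = Σ_j π_j·f_j(x).
Component likelihoods at x = 7 mutations:
  L_1 = e^(−1.1)·1.1^7/7! = 0.000128705
  L_2 = e^(−7.1)·7.1^7/7! = 0.148897
  L_3 = e^(−9.6)·9.6^7/7! = 0.100981
Unnormalised posteriors:
  π_1·L_1 = 0.24 × 0.000128705 = 3.08891e-05
  π_2·L_2 = 0.36 × 0.148897 = 0.0536031
  π_3·L_3 = 0.40 × 0.100981 = 0.0403925
Sum: 3.08891e-05 + 0.0536031 + 0.0403925 = 0.0940265
So the posterior for Process 2 is 0.0536031 / 0.0940265 ≈ 0.570.

0.570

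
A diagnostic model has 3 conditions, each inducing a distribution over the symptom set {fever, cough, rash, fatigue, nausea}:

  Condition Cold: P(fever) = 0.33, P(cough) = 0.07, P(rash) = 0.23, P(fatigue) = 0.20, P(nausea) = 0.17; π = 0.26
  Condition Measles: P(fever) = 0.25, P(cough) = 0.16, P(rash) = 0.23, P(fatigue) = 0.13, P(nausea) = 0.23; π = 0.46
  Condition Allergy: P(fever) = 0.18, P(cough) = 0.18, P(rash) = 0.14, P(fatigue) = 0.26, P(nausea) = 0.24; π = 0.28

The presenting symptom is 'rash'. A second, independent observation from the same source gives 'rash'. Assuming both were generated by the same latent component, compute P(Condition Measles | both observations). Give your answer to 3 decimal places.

P(component k | x) = π_k·f_k(x) / marginal(x), where marginal(x) = Σ_j π_j·f_j(x).
Since both observations come from the same component, the likelihood for component k is f_k(x₁)·f_k(x₂).
  p_Cold = [P(rash | comp) = 0.23] × [0.23] = 0.0529
  p_Measles = [P(rash | comp) = 0.23] × [0.23] = 0.0529
  p_Allergy = [P(rash | comp) = 0.14] × [0.14] = 0.0196
Multiply by the mixture weights:
  π_Cold·p_Cold = 0.26 × 0.0529 = 0.013754
  π_Measles·p_Measles = 0.46 × 0.0529 = 0.024334
  π_Allergy·p_Allergy = 0.28 × 0.0196 = 0.005488
Evidence: 0.013754 + 0.024334 + 0.005488 = 0.043576
Responsibility of Condition Measles: 0.024334 / 0.043576 ≈ 0.558

0.558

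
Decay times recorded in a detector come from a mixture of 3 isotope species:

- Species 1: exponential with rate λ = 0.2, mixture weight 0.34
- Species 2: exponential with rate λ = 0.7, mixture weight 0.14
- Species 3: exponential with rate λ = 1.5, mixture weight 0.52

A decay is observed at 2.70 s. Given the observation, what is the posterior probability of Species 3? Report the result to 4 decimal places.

0.1998

Posterior ∝ prior × likelihood, so P(k | x) ∝ π_k f_k(x); normalise over all components.
Component likelihoods at x = 2.70 s:
  f_1 = 0.11655
  f_2 = 0.10575
  f_3 = 0.0261336
Weight by the priors:
  π_1·f_1 = 0.34 × 0.11655 = 0.0396269
  π_2·f_2 = 0.14 × 0.10575 = 0.014805
  π_3·f_3 = 0.52 × 0.0261336 = 0.0135895
Normaliser: 0.0396269 + 0.014805 + 0.0135895 = 0.0680214
P(Species 3 | x) ≈ 0.1998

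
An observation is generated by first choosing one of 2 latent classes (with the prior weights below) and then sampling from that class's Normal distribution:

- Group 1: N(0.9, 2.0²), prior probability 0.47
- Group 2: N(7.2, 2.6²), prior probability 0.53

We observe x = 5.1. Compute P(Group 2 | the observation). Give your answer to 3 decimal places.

The responsibility of component k is π_k f_k(x) divided by Σ_j π_j f_j(x).
Component likelihoods at x = 5.1:
  f_1 = 0.0219918
  f_2 = 0.110733
Prior × likelihood for each component:
  π_1·f_1 = 0.47 × 0.0219918 = 0.0103361
  π_2·f_2 = 0.53 × 0.110733 = 0.0586885
Normaliser: 0.0103361 + 0.0586885 = 0.0690246
Responsibility of Group 2: 0.0586885 / 0.0690246 ≈ 0.850

0.850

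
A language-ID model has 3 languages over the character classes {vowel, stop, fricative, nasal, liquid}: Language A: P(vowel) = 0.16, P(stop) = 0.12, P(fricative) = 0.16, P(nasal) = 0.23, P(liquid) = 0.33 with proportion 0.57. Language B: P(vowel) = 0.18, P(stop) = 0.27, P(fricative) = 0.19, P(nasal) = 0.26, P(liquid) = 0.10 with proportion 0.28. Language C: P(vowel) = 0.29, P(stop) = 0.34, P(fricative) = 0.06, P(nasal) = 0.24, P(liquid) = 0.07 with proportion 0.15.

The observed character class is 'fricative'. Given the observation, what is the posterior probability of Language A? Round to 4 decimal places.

P(component k | x) = w_k·f_k(x) / marginal(x), where marginal(x) = Σ_j w_j·f_j(x).
Evaluate each component's likelihood at the observed value:
  p_A = P(fricative | comp) = 0.16
  p_B = P(fricative | comp) = 0.19
  p_C = P(fricative | comp) = 0.06
Multiply by the mixture weights:
  w_A·p_A = 0.57 × 0.16 = 0.0912
  w_B·p_B = 0.28 × 0.19 = 0.0532
  w_C·p_C = 0.15 × 0.06 = 0.009
Sum: 0.0912 + 0.0532 + 0.009 = 0.1534
So the posterior for Language A is 0.0912 / 0.1534 ≈ 0.5945.

0.5945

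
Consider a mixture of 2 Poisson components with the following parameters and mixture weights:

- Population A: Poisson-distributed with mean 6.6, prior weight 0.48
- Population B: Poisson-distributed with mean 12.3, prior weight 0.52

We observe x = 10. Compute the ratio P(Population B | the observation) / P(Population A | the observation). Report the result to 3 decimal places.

1.832

Only the two components matter; the odds are (w_i f_i(x)) / (w_j f_j(x)).
Component likelihoods at x = 10:
  L_A = e^(−6.6)·6.6^10/10! = 0.058794
  L_B = e^(−12.3)·12.3^10/10! = 0.0994182
0.0516975 / 0.0282211 ≈ 1.832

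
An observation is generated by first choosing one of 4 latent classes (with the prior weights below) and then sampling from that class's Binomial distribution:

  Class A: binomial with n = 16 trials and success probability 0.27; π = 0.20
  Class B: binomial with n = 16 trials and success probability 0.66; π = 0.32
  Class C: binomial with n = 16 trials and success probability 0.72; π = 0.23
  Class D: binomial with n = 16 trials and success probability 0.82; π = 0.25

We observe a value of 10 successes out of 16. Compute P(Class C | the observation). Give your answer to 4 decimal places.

Posterior ∝ prior × likelihood, so P(k | x) ∝ w_k f_k(x); normalise over all components.
Component likelihoods at x = 10 successes out of 16:
  f_A = C(16,10)·0.27^10·0.73^6 = 8008·2.05891e-06·0.151334 = 0.00249516
  f_B = C(16,10)·0.66^10·0.34^6 = 8008·0.0156834·0.0015448 = 0.194016
  f_C = C(16,10)·0.72^10·0.28^6 = 8008·0.0374391·0.00048189 = 0.144477
  f_D = C(16,10)·0.82^10·0.18^6 = 8008·0.137448·3.40122e-05 = 0.0374367
Prior × likelihood for each component:
  w_A·f_A = 0.20 × 0.00249516 = 0.000499033
  w_B·f_B = 0.32 × 0.194016 = 0.062085
  w_C·f_C = 0.23 × 0.144477 = 0.0332296
  w_D·f_D = 0.25 × 0.0374367 = 0.00935918
Evidence: 0.000499033 + 0.062085 + 0.0332296 + 0.00935918 = 0.105173
P(Class C | data) ≈ 0.3160

0.3160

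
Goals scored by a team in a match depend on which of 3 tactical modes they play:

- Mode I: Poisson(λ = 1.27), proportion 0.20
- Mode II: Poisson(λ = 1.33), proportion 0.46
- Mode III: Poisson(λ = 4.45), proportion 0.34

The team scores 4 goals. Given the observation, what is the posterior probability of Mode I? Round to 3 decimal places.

0.070

The responsibility of component k is P(Z=k) f_k(x) divided by Σ_j P(Z=j) f_j(x).
Poisson probabilities:
  p_I = e^(−1.27)·1.27^4/4! = 0.0304404
  p_II = e^(−1.33)·1.33^4/4! = 0.0344813
  p_III = e^(−4.45)·4.45^4/4! = 0.190818
Multiply by the mixture weights:
  P(Z=I)·p_I = 0.20 × 0.0304404 = 0.00608807
  P(Z=II)·p_II = 0.46 × 0.0344813 = 0.0158614
  P(Z=III)·p_III = 0.34 × 0.190818 = 0.064878
Sum: 0.00608807 + 0.0158614 + 0.064878 = 0.0868274
P(Mode I | data) = 0.00608807 / 0.0868274 ≈ 0.070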